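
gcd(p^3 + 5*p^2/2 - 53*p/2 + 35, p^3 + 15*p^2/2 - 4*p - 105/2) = p^2 + 9*p/2 - 35/2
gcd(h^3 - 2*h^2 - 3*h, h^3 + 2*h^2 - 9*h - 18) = h - 3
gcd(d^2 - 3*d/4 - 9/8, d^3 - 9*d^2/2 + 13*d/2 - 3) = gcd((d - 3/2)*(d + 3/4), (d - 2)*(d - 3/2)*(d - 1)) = d - 3/2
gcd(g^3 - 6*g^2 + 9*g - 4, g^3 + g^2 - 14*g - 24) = g - 4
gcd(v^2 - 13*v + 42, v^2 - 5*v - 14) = v - 7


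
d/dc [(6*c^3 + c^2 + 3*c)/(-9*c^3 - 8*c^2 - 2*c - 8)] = (-39*c^4 + 30*c^3 - 122*c^2 - 16*c - 24)/(81*c^6 + 144*c^5 + 100*c^4 + 176*c^3 + 132*c^2 + 32*c + 64)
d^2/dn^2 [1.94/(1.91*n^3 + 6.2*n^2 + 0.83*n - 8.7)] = (-(22.2324*n + 24.056)*(1.91*n^3 + 6.2*n^2 + 0.83*n - 8.7) + 1.94*(5.73*n^2 + 12.4*n + 0.83)*(11.46*n^2 + 24.8*n + 1.66))/(1.91*n^3 + 6.2*n^2 + 0.83*n - 8.7)^3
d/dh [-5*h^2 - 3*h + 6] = -10*h - 3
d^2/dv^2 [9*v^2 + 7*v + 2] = 18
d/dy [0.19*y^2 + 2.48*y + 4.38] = 0.38*y + 2.48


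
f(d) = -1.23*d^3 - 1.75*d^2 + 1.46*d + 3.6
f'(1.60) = -13.59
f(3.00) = -40.98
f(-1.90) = 2.95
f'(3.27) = -49.44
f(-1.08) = 1.53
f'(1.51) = -12.24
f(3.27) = -53.35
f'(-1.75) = -3.72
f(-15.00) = 3739.20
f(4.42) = -130.35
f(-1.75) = 2.28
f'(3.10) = -44.85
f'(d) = -3.69*d^2 - 3.5*d + 1.46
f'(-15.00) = -776.29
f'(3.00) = -42.25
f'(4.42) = -86.10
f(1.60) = -3.58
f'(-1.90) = -5.21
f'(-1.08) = 0.94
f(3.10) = -45.33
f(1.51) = -2.42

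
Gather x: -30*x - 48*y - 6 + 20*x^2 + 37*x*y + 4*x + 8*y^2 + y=20*x^2 + x*(37*y - 26) + 8*y^2 - 47*y - 6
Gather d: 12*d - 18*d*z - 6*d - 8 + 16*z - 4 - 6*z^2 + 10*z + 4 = d*(6 - 18*z) - 6*z^2 + 26*z - 8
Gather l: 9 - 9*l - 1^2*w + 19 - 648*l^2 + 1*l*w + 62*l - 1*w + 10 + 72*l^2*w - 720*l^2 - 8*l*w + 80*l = l^2*(72*w - 1368) + l*(133 - 7*w) - 2*w + 38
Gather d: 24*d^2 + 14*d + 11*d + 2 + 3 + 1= 24*d^2 + 25*d + 6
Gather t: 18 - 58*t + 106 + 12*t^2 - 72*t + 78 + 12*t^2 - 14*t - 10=24*t^2 - 144*t + 192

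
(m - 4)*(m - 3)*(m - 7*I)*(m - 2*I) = m^4 - 7*m^3 - 9*I*m^3 - 2*m^2 + 63*I*m^2 + 98*m - 108*I*m - 168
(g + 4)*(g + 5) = g^2 + 9*g + 20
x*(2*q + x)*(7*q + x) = 14*q^2*x + 9*q*x^2 + x^3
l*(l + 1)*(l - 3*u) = l^3 - 3*l^2*u + l^2 - 3*l*u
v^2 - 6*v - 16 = (v - 8)*(v + 2)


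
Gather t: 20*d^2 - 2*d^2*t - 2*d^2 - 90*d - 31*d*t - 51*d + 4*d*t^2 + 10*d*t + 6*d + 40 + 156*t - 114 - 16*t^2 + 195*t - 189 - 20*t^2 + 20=18*d^2 - 135*d + t^2*(4*d - 36) + t*(-2*d^2 - 21*d + 351) - 243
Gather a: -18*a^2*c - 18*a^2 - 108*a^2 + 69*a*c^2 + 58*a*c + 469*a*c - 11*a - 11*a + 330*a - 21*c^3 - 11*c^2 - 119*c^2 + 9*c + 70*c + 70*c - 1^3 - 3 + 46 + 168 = a^2*(-18*c - 126) + a*(69*c^2 + 527*c + 308) - 21*c^3 - 130*c^2 + 149*c + 210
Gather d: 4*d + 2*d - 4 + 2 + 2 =6*d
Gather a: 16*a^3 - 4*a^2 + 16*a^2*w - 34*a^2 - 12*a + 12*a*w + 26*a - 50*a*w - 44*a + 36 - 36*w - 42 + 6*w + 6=16*a^3 + a^2*(16*w - 38) + a*(-38*w - 30) - 30*w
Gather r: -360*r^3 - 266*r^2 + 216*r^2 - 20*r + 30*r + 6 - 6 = -360*r^3 - 50*r^2 + 10*r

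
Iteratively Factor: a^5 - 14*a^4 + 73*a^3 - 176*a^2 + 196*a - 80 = (a - 5)*(a^4 - 9*a^3 + 28*a^2 - 36*a + 16) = (a - 5)*(a - 4)*(a^3 - 5*a^2 + 8*a - 4) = (a - 5)*(a - 4)*(a - 2)*(a^2 - 3*a + 2) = (a - 5)*(a - 4)*(a - 2)*(a - 1)*(a - 2)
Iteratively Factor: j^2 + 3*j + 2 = (j + 2)*(j + 1)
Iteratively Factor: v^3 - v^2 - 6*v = (v - 3)*(v^2 + 2*v) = v*(v - 3)*(v + 2)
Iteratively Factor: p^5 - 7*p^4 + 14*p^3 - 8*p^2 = (p - 2)*(p^4 - 5*p^3 + 4*p^2) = p*(p - 2)*(p^3 - 5*p^2 + 4*p) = p*(p - 4)*(p - 2)*(p^2 - p) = p*(p - 4)*(p - 2)*(p - 1)*(p)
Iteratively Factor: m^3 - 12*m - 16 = (m + 2)*(m^2 - 2*m - 8) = (m + 2)^2*(m - 4)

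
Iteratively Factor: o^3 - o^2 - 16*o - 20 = (o - 5)*(o^2 + 4*o + 4) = (o - 5)*(o + 2)*(o + 2)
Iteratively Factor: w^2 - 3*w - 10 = (w - 5)*(w + 2)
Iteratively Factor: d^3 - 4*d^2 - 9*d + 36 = (d - 4)*(d^2 - 9) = (d - 4)*(d - 3)*(d + 3)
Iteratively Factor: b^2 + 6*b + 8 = (b + 4)*(b + 2)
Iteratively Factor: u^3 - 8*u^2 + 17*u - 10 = (u - 1)*(u^2 - 7*u + 10) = (u - 5)*(u - 1)*(u - 2)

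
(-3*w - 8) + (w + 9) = 1 - 2*w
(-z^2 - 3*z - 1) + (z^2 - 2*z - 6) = -5*z - 7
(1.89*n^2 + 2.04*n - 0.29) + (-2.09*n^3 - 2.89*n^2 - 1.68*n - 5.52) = -2.09*n^3 - 1.0*n^2 + 0.36*n - 5.81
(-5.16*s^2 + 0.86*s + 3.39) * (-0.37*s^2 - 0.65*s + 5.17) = 1.9092*s^4 + 3.0358*s^3 - 28.4905*s^2 + 2.2427*s + 17.5263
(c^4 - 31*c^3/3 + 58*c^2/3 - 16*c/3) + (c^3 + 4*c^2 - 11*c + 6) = c^4 - 28*c^3/3 + 70*c^2/3 - 49*c/3 + 6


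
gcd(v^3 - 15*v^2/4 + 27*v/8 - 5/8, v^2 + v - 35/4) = v - 5/2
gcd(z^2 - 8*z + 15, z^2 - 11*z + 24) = z - 3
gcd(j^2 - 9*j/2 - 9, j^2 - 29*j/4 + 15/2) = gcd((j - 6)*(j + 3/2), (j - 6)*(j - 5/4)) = j - 6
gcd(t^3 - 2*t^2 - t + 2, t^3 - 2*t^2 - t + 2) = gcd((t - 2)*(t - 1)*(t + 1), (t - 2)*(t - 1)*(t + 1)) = t^3 - 2*t^2 - t + 2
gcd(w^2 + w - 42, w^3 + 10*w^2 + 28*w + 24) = 1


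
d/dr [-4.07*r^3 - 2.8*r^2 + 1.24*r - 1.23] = -12.21*r^2 - 5.6*r + 1.24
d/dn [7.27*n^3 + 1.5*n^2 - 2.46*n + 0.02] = 21.81*n^2 + 3.0*n - 2.46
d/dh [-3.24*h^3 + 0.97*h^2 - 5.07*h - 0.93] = -9.72*h^2 + 1.94*h - 5.07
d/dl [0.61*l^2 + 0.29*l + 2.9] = 1.22*l + 0.29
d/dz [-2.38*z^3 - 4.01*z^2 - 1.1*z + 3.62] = -7.14*z^2 - 8.02*z - 1.1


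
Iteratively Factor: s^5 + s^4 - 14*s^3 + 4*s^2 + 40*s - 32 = (s - 2)*(s^4 + 3*s^3 - 8*s^2 - 12*s + 16) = (s - 2)^2*(s^3 + 5*s^2 + 2*s - 8) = (s - 2)^2*(s + 4)*(s^2 + s - 2) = (s - 2)^2*(s + 2)*(s + 4)*(s - 1)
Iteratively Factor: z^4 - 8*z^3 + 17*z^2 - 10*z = (z - 5)*(z^3 - 3*z^2 + 2*z) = z*(z - 5)*(z^2 - 3*z + 2) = z*(z - 5)*(z - 1)*(z - 2)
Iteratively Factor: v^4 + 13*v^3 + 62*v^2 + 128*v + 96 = (v + 3)*(v^3 + 10*v^2 + 32*v + 32) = (v + 2)*(v + 3)*(v^2 + 8*v + 16) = (v + 2)*(v + 3)*(v + 4)*(v + 4)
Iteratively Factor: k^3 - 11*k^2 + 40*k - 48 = (k - 3)*(k^2 - 8*k + 16) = (k - 4)*(k - 3)*(k - 4)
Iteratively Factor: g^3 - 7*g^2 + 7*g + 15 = (g + 1)*(g^2 - 8*g + 15) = (g - 3)*(g + 1)*(g - 5)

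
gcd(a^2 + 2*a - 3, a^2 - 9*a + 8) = a - 1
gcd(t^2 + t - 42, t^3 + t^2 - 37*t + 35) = t + 7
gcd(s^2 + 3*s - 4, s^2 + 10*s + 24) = s + 4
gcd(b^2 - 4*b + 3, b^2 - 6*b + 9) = b - 3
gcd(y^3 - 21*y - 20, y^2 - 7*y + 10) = y - 5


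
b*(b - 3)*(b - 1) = b^3 - 4*b^2 + 3*b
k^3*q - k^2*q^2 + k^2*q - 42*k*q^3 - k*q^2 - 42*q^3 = (k - 7*q)*(k + 6*q)*(k*q + q)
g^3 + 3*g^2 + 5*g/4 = g*(g + 1/2)*(g + 5/2)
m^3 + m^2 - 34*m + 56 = (m - 4)*(m - 2)*(m + 7)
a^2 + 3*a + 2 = (a + 1)*(a + 2)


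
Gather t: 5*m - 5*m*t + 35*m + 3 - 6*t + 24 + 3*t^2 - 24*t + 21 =40*m + 3*t^2 + t*(-5*m - 30) + 48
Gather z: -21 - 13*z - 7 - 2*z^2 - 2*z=-2*z^2 - 15*z - 28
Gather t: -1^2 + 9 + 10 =18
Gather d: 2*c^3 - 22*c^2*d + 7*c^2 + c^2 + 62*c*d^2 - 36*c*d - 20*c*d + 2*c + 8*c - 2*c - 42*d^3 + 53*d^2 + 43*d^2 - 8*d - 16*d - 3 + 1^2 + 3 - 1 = 2*c^3 + 8*c^2 + 8*c - 42*d^3 + d^2*(62*c + 96) + d*(-22*c^2 - 56*c - 24)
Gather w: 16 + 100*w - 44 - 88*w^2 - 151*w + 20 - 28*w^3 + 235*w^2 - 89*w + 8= -28*w^3 + 147*w^2 - 140*w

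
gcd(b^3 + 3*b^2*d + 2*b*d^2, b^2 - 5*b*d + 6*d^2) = 1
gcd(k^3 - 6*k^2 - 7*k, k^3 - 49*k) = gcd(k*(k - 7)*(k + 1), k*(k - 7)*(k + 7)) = k^2 - 7*k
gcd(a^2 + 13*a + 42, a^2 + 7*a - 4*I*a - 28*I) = a + 7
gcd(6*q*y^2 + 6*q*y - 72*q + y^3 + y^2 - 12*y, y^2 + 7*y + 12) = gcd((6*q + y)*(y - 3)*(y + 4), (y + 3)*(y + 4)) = y + 4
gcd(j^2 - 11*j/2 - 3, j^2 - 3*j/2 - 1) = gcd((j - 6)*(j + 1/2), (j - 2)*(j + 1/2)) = j + 1/2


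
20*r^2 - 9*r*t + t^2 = (-5*r + t)*(-4*r + t)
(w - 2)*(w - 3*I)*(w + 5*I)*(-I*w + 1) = -I*w^4 + 3*w^3 + 2*I*w^3 - 6*w^2 - 13*I*w^2 + 15*w + 26*I*w - 30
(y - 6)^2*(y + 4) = y^3 - 8*y^2 - 12*y + 144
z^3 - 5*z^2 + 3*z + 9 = (z - 3)^2*(z + 1)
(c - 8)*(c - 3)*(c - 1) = c^3 - 12*c^2 + 35*c - 24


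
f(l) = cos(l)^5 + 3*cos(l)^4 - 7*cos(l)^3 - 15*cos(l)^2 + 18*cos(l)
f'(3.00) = -2.86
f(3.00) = -23.80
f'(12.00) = -6.72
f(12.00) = 2.25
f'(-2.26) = 20.31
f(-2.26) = -15.33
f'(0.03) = 0.48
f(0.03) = 0.01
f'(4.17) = 22.78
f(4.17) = -12.15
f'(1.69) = -21.10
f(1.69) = -2.34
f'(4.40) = 23.73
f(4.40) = -6.72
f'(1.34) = -9.93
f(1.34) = 3.26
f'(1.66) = -20.42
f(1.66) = -1.72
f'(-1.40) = 12.18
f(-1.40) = 2.59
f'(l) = -5*sin(l)*cos(l)^4 - 12*sin(l)*cos(l)^3 + 21*sin(l)*cos(l)^2 + 30*sin(l)*cos(l) - 18*sin(l)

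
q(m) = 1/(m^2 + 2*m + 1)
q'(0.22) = -1.10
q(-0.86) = 51.02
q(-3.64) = 0.14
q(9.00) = 0.01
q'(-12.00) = 0.00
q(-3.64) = 0.14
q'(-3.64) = 0.11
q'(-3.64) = 0.11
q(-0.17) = 1.45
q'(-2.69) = 0.41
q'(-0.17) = -3.50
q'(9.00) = 0.00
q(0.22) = 0.67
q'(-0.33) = -6.65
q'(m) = (-2*m - 2)/(m^2 + 2*m + 1)^2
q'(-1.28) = 91.11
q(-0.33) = 2.23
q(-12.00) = 0.01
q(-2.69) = 0.35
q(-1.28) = 12.76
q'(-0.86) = -728.86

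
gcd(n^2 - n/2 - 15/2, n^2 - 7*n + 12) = n - 3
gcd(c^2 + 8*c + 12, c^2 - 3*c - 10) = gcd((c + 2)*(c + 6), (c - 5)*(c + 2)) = c + 2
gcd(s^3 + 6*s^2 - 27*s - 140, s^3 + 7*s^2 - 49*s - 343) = s + 7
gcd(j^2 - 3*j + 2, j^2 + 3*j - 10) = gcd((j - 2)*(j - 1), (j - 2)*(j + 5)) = j - 2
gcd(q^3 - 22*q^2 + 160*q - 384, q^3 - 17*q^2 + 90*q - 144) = q^2 - 14*q + 48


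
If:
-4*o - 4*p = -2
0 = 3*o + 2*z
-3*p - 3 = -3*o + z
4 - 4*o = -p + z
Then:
No Solution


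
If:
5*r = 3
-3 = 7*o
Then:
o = -3/7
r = 3/5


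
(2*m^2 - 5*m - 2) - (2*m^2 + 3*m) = -8*m - 2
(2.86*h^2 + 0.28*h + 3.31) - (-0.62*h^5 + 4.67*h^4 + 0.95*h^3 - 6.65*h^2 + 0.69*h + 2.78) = 0.62*h^5 - 4.67*h^4 - 0.95*h^3 + 9.51*h^2 - 0.41*h + 0.53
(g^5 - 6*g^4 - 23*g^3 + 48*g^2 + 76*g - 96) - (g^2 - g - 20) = g^5 - 6*g^4 - 23*g^3 + 47*g^2 + 77*g - 76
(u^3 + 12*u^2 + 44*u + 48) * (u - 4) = u^4 + 8*u^3 - 4*u^2 - 128*u - 192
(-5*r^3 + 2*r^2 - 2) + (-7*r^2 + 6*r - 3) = -5*r^3 - 5*r^2 + 6*r - 5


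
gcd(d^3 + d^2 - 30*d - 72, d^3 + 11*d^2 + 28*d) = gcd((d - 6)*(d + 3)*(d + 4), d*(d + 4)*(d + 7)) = d + 4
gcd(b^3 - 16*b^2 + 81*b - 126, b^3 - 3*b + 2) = 1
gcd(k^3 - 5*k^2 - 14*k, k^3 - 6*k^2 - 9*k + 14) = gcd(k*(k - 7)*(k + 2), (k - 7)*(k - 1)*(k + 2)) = k^2 - 5*k - 14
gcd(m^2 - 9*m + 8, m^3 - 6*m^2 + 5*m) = m - 1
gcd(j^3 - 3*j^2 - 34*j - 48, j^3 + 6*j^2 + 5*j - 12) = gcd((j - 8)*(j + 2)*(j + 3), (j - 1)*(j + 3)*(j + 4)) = j + 3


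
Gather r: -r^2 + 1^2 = 1 - r^2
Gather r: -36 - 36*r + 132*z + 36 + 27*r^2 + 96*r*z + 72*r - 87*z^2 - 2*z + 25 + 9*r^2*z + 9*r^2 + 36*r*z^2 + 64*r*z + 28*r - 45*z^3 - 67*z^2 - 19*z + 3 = r^2*(9*z + 36) + r*(36*z^2 + 160*z + 64) - 45*z^3 - 154*z^2 + 111*z + 28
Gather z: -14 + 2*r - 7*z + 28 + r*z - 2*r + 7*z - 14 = r*z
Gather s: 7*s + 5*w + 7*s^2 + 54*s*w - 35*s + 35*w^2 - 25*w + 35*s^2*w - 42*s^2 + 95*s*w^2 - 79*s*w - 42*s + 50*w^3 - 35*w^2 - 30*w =s^2*(35*w - 35) + s*(95*w^2 - 25*w - 70) + 50*w^3 - 50*w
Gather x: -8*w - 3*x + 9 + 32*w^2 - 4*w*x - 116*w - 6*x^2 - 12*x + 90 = 32*w^2 - 124*w - 6*x^2 + x*(-4*w - 15) + 99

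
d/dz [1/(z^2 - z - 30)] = (1 - 2*z)/(-z^2 + z + 30)^2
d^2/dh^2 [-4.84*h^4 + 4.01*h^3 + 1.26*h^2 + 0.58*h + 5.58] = -58.08*h^2 + 24.06*h + 2.52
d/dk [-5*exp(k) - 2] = -5*exp(k)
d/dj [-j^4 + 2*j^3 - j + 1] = -4*j^3 + 6*j^2 - 1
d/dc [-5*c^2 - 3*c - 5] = -10*c - 3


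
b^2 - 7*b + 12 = (b - 4)*(b - 3)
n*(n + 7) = n^2 + 7*n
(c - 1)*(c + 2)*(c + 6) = c^3 + 7*c^2 + 4*c - 12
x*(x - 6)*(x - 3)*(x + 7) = x^4 - 2*x^3 - 45*x^2 + 126*x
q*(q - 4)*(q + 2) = q^3 - 2*q^2 - 8*q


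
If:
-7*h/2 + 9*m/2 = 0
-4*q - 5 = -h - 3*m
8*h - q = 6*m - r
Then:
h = -2*r/5 - 1/2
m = -14*r/45 - 7/18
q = -r/3 - 5/3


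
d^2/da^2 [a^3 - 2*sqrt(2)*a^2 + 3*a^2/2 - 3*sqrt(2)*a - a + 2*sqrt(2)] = 6*a - 4*sqrt(2) + 3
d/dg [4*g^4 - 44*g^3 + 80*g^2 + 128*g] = 16*g^3 - 132*g^2 + 160*g + 128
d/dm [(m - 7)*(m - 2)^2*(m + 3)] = 4*m^3 - 24*m^2 - 2*m + 68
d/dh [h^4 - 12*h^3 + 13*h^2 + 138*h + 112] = 4*h^3 - 36*h^2 + 26*h + 138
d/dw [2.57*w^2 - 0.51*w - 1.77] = 5.14*w - 0.51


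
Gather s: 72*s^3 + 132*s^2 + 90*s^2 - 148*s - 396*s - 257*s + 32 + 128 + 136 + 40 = 72*s^3 + 222*s^2 - 801*s + 336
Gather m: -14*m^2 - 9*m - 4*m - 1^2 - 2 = -14*m^2 - 13*m - 3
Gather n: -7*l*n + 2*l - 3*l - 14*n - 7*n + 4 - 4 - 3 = -l + n*(-7*l - 21) - 3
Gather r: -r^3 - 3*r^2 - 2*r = -r^3 - 3*r^2 - 2*r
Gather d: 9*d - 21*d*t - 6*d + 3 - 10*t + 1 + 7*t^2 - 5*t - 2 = d*(3 - 21*t) + 7*t^2 - 15*t + 2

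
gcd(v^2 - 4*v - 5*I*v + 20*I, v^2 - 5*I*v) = v - 5*I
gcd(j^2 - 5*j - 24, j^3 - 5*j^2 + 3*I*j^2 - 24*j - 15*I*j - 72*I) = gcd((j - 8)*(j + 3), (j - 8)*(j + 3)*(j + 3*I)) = j^2 - 5*j - 24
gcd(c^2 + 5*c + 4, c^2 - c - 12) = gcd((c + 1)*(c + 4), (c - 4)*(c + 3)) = 1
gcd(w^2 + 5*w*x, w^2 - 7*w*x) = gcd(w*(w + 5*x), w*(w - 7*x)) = w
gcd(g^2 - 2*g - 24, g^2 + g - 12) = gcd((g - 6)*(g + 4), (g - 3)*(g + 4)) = g + 4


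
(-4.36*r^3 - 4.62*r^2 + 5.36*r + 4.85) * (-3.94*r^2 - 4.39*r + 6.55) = 17.1784*r^5 + 37.3432*r^4 - 29.3946*r^3 - 72.9004*r^2 + 13.8165*r + 31.7675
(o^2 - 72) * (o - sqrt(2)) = o^3 - sqrt(2)*o^2 - 72*o + 72*sqrt(2)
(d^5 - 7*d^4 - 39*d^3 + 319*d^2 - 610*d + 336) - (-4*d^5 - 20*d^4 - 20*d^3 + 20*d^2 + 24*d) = 5*d^5 + 13*d^4 - 19*d^3 + 299*d^2 - 634*d + 336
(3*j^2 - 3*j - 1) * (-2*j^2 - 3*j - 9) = -6*j^4 - 3*j^3 - 16*j^2 + 30*j + 9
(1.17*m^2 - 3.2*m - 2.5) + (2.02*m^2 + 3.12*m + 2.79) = 3.19*m^2 - 0.0800000000000001*m + 0.29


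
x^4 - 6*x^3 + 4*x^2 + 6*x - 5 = (x - 5)*(x - 1)^2*(x + 1)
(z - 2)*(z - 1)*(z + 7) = z^3 + 4*z^2 - 19*z + 14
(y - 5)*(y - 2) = y^2 - 7*y + 10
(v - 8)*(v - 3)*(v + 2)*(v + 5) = v^4 - 4*v^3 - 43*v^2 + 58*v + 240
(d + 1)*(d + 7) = d^2 + 8*d + 7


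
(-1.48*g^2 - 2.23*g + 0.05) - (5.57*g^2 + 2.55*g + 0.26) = -7.05*g^2 - 4.78*g - 0.21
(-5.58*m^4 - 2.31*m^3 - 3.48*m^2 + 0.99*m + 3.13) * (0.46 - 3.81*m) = 21.2598*m^5 + 6.2343*m^4 + 12.1962*m^3 - 5.3727*m^2 - 11.4699*m + 1.4398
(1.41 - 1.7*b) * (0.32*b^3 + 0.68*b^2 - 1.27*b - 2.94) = -0.544*b^4 - 0.7048*b^3 + 3.1178*b^2 + 3.2073*b - 4.1454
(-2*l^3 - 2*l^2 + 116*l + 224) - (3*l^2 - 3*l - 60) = -2*l^3 - 5*l^2 + 119*l + 284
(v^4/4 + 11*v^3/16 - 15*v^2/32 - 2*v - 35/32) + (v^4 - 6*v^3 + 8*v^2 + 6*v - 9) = 5*v^4/4 - 85*v^3/16 + 241*v^2/32 + 4*v - 323/32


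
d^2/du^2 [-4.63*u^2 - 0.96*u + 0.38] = -9.26000000000000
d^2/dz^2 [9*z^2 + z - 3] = 18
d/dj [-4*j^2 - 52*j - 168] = -8*j - 52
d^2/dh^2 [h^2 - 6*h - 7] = 2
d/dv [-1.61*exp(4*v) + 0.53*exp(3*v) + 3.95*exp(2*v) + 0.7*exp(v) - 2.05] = (-6.44*exp(3*v) + 1.59*exp(2*v) + 7.9*exp(v) + 0.7)*exp(v)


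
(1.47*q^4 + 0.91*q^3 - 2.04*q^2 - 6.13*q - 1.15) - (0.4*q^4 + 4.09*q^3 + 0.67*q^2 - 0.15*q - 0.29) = 1.07*q^4 - 3.18*q^3 - 2.71*q^2 - 5.98*q - 0.86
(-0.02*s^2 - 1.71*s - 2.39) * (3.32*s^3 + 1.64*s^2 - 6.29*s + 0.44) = -0.0664*s^5 - 5.71*s^4 - 10.6134*s^3 + 6.8275*s^2 + 14.2807*s - 1.0516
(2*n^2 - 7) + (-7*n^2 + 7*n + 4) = -5*n^2 + 7*n - 3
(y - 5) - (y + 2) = -7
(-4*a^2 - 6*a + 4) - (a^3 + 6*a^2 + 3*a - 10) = -a^3 - 10*a^2 - 9*a + 14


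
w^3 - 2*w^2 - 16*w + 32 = (w - 4)*(w - 2)*(w + 4)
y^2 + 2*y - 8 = (y - 2)*(y + 4)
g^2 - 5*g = g*(g - 5)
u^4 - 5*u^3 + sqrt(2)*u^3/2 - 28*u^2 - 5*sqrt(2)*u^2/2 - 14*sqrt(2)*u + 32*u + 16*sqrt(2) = (u - 8)*(u - 1)*(u + 4)*(u + sqrt(2)/2)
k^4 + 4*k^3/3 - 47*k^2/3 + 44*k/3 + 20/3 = (k - 2)^2*(k + 1/3)*(k + 5)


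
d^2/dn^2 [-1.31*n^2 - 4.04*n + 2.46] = -2.62000000000000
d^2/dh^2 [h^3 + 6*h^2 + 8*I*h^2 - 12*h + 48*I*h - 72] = 6*h + 12 + 16*I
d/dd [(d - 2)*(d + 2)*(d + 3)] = 3*d^2 + 6*d - 4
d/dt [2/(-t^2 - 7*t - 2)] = 2*(2*t + 7)/(t^2 + 7*t + 2)^2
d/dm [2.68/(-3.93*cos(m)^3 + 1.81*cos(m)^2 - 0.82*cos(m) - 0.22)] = (-31.5972*cos(m)^2 + 9.7016*cos(m) - 2.1976)*sin(m)/(3.93*cos(m)^3 - 1.81*cos(m)^2 + 0.82*cos(m) + 0.22)^2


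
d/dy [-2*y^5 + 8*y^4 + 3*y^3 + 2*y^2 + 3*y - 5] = -10*y^4 + 32*y^3 + 9*y^2 + 4*y + 3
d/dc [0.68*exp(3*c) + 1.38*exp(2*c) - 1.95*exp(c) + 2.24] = (2.04*exp(2*c) + 2.76*exp(c) - 1.95)*exp(c)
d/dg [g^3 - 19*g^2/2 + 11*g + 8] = 3*g^2 - 19*g + 11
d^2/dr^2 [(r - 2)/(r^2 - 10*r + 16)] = 2/(r^3 - 24*r^2 + 192*r - 512)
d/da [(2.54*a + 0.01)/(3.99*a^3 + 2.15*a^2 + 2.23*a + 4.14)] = (-20.2692*a^3 - 5.5807*a^2 - 0.0430000000000001*a + 10.4933)/(15.9201*a^6 + 17.157*a^5 + 22.4179*a^4 + 42.6262*a^3 + 22.7749*a^2 + 18.4644*a + 17.1396)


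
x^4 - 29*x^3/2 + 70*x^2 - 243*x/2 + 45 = (x - 6)*(x - 5)*(x - 3)*(x - 1/2)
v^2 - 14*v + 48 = (v - 8)*(v - 6)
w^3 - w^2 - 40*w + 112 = (w - 4)^2*(w + 7)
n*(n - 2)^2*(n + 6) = n^4 + 2*n^3 - 20*n^2 + 24*n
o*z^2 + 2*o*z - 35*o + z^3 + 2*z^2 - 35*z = (o + z)*(z - 5)*(z + 7)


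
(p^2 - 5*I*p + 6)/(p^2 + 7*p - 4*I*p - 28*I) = (p^2 - 5*I*p + 6)/(p^2 + p*(7 - 4*I) - 28*I)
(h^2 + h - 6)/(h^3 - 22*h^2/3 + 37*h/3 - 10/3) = 3*(h + 3)/(3*h^2 - 16*h + 5)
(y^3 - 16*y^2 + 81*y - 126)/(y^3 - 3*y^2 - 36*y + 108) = (y - 7)/(y + 6)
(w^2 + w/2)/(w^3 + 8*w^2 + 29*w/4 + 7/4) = 2*w/(2*w^2 + 15*w + 7)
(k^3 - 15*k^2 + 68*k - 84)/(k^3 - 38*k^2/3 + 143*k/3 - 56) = 3*(k^2 - 8*k + 12)/(3*k^2 - 17*k + 24)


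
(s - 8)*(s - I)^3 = s^4 - 8*s^3 - 3*I*s^3 - 3*s^2 + 24*I*s^2 + 24*s + I*s - 8*I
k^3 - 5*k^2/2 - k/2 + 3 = (k - 2)*(k - 3/2)*(k + 1)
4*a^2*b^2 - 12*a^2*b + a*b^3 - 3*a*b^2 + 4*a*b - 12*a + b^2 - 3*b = (4*a + b)*(b - 3)*(a*b + 1)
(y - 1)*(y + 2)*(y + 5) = y^3 + 6*y^2 + 3*y - 10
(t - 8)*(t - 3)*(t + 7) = t^3 - 4*t^2 - 53*t + 168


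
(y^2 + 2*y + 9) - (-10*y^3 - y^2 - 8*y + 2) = 10*y^3 + 2*y^2 + 10*y + 7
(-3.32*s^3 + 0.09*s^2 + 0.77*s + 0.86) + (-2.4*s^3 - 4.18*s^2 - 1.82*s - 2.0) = -5.72*s^3 - 4.09*s^2 - 1.05*s - 1.14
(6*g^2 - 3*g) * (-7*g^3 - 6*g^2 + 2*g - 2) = -42*g^5 - 15*g^4 + 30*g^3 - 18*g^2 + 6*g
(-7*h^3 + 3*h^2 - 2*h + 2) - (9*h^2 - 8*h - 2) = -7*h^3 - 6*h^2 + 6*h + 4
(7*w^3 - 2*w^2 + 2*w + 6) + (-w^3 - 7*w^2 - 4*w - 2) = 6*w^3 - 9*w^2 - 2*w + 4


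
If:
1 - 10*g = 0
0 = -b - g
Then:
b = -1/10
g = 1/10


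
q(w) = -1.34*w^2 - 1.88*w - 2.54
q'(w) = -2.68*w - 1.88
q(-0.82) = -1.90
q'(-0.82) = 0.32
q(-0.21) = -2.20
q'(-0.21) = -1.32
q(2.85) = -18.78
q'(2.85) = -9.52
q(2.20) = -13.16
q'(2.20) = -7.78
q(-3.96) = -16.11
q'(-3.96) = 8.73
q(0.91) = -5.36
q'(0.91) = -4.32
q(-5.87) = -37.68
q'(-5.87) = 13.85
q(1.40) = -7.80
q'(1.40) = -5.63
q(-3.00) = -8.96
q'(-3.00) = 6.16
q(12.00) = -218.06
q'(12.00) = -34.04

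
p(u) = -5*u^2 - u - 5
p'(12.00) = -121.00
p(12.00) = -737.00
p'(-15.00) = 149.00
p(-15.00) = -1115.00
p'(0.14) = -2.40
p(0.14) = -5.24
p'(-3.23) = 31.30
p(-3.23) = -53.93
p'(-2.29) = 21.90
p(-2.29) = -28.93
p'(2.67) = -27.70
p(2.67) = -43.31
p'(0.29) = -3.90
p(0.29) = -5.71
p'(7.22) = -73.20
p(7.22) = -272.86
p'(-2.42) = 23.20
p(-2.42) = -31.86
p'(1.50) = -16.00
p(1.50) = -17.75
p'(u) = -10*u - 1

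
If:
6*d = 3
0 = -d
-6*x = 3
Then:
No Solution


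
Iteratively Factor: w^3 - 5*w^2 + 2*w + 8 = (w - 4)*(w^2 - w - 2) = (w - 4)*(w + 1)*(w - 2)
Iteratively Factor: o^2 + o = (o + 1)*(o)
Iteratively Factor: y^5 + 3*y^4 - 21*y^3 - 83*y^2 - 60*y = (y - 5)*(y^4 + 8*y^3 + 19*y^2 + 12*y) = y*(y - 5)*(y^3 + 8*y^2 + 19*y + 12) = y*(y - 5)*(y + 1)*(y^2 + 7*y + 12) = y*(y - 5)*(y + 1)*(y + 3)*(y + 4)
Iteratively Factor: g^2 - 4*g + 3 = (g - 3)*(g - 1)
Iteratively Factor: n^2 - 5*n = (n)*(n - 5)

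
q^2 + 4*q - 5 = (q - 1)*(q + 5)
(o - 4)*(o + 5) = o^2 + o - 20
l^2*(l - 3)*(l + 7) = l^4 + 4*l^3 - 21*l^2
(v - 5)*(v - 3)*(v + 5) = v^3 - 3*v^2 - 25*v + 75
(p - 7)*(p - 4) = p^2 - 11*p + 28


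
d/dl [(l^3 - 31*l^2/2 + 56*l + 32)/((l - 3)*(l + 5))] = (l^4 + 4*l^3 - 132*l^2 + 401*l - 904)/(l^4 + 4*l^3 - 26*l^2 - 60*l + 225)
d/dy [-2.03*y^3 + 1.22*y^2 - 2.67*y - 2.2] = -6.09*y^2 + 2.44*y - 2.67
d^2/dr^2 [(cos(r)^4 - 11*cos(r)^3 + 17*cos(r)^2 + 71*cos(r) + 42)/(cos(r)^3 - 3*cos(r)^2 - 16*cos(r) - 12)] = (-2*sin(r)^4 + 46*sin(r)^2 + 11*cos(r) - 3*cos(3*r) - 8)/(2*(cos(r) + 2)^3)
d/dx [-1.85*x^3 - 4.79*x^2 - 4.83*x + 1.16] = -5.55*x^2 - 9.58*x - 4.83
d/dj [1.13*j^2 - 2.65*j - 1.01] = 2.26*j - 2.65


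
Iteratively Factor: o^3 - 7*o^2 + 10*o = (o)*(o^2 - 7*o + 10) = o*(o - 2)*(o - 5)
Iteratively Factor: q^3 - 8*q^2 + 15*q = (q)*(q^2 - 8*q + 15) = q*(q - 3)*(q - 5)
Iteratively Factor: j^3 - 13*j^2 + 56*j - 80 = (j - 4)*(j^2 - 9*j + 20) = (j - 5)*(j - 4)*(j - 4)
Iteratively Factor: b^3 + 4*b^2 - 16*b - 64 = (b + 4)*(b^2 - 16) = (b - 4)*(b + 4)*(b + 4)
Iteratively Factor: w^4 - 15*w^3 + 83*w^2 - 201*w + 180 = (w - 5)*(w^3 - 10*w^2 + 33*w - 36) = (w - 5)*(w - 3)*(w^2 - 7*w + 12) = (w - 5)*(w - 4)*(w - 3)*(w - 3)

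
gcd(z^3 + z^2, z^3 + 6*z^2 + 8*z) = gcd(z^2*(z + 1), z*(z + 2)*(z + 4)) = z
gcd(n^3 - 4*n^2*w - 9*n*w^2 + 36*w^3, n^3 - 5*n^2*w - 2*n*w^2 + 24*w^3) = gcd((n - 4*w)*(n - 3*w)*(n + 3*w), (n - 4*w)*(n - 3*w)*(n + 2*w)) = n^2 - 7*n*w + 12*w^2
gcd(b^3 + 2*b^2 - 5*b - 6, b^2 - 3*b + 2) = b - 2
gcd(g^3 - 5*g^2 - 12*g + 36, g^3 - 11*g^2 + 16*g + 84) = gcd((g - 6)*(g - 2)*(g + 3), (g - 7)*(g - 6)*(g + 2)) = g - 6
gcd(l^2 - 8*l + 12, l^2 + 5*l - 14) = l - 2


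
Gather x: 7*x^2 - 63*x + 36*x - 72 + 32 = 7*x^2 - 27*x - 40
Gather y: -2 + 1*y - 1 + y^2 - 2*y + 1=y^2 - y - 2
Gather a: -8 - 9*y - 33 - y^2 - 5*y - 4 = -y^2 - 14*y - 45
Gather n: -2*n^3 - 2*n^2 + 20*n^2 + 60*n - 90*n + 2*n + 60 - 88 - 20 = -2*n^3 + 18*n^2 - 28*n - 48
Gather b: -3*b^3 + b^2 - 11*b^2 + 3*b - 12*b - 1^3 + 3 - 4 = -3*b^3 - 10*b^2 - 9*b - 2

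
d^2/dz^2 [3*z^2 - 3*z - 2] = 6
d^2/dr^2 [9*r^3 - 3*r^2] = 54*r - 6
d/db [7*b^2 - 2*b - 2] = 14*b - 2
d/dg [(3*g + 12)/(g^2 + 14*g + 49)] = 3*(-g - 1)/(g^3 + 21*g^2 + 147*g + 343)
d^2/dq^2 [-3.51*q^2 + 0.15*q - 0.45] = -7.02000000000000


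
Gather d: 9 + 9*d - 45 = 9*d - 36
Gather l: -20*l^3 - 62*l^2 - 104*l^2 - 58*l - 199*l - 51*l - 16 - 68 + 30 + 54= -20*l^3 - 166*l^2 - 308*l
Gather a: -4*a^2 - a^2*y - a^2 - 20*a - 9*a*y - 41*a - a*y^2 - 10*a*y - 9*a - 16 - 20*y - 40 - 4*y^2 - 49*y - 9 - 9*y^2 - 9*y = a^2*(-y - 5) + a*(-y^2 - 19*y - 70) - 13*y^2 - 78*y - 65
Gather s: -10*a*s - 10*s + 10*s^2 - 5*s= 10*s^2 + s*(-10*a - 15)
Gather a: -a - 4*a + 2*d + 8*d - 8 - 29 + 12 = -5*a + 10*d - 25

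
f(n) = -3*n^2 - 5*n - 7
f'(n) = -6*n - 5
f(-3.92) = -33.50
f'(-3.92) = 18.52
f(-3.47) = -25.77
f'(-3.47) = 15.82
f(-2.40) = -12.28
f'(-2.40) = 9.40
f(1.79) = -25.56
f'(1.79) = -15.74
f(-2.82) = -16.76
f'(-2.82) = 11.92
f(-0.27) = -5.87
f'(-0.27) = -3.38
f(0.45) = -9.86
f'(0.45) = -7.70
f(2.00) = -29.00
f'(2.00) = -17.00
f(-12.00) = -379.00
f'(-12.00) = 67.00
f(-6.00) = -85.00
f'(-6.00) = 31.00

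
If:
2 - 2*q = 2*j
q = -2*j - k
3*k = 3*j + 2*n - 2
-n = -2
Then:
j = -5/6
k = -1/6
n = 2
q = 11/6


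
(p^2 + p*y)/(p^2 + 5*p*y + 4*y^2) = p/(p + 4*y)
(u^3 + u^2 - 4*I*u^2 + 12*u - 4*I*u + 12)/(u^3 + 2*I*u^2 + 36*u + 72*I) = (u + 1)/(u + 6*I)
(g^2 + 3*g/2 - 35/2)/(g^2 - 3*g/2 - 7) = (g + 5)/(g + 2)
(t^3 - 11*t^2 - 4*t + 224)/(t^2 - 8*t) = t - 3 - 28/t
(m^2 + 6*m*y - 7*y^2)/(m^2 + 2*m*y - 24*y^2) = (m^2 + 6*m*y - 7*y^2)/(m^2 + 2*m*y - 24*y^2)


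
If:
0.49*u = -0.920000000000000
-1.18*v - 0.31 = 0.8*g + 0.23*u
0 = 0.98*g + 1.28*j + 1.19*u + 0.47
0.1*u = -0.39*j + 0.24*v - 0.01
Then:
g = 2.47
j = -0.51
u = -1.88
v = -1.57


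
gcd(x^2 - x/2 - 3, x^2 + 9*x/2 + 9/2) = x + 3/2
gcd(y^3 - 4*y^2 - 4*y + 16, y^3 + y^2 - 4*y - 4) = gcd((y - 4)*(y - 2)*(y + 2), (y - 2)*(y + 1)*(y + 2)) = y^2 - 4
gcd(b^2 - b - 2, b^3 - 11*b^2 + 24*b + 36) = b + 1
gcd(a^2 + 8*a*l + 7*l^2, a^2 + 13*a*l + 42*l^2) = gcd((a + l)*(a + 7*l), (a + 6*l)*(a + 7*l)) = a + 7*l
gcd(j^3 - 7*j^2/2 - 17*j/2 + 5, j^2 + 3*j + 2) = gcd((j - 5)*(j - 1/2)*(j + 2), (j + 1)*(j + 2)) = j + 2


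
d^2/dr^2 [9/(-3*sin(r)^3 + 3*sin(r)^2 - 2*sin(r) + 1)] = 9*(81*sin(r)^6 - 99*sin(r)^5 - 60*sin(r)^4 + 153*sin(r)^3 - 98*sin(r)^2 + 20*sin(r) - 2)/(3*sin(r)^3 - 3*sin(r)^2 + 2*sin(r) - 1)^3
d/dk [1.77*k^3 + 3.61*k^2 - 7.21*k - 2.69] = 5.31*k^2 + 7.22*k - 7.21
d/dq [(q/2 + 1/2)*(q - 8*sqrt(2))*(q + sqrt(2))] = 3*q^2/2 - 7*sqrt(2)*q + q - 8 - 7*sqrt(2)/2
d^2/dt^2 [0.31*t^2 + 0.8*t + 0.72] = 0.620000000000000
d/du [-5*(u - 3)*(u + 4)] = -10*u - 5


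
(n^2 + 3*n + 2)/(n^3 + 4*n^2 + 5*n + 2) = 1/(n + 1)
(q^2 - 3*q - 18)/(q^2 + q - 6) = (q - 6)/(q - 2)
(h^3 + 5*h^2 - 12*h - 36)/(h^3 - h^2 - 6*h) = (h + 6)/h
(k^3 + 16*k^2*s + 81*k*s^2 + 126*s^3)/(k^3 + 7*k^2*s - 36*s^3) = (-k - 7*s)/(-k + 2*s)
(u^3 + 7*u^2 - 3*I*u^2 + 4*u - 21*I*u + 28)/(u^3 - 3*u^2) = (u^3 + u^2*(7 - 3*I) + u*(4 - 21*I) + 28)/(u^2*(u - 3))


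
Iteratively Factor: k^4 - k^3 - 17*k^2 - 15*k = (k + 1)*(k^3 - 2*k^2 - 15*k) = (k + 1)*(k + 3)*(k^2 - 5*k) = k*(k + 1)*(k + 3)*(k - 5)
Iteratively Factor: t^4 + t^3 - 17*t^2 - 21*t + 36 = (t + 3)*(t^3 - 2*t^2 - 11*t + 12) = (t - 1)*(t + 3)*(t^2 - t - 12) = (t - 4)*(t - 1)*(t + 3)*(t + 3)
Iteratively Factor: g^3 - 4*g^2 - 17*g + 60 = (g + 4)*(g^2 - 8*g + 15) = (g - 3)*(g + 4)*(g - 5)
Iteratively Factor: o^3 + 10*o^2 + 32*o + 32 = (o + 4)*(o^2 + 6*o + 8) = (o + 4)^2*(o + 2)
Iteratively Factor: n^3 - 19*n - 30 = (n - 5)*(n^2 + 5*n + 6) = (n - 5)*(n + 3)*(n + 2)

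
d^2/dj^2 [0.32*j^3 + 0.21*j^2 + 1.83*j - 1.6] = 1.92*j + 0.42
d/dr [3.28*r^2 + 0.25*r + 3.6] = 6.56*r + 0.25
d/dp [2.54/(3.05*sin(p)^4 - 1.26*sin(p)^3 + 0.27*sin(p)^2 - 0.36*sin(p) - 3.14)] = (-30.988*sin(p)^3 + 9.6012*sin(p)^2 - 1.3716*sin(p) + 0.9144)*cos(p)/(-3.05*sin(p)^4 + 1.26*sin(p)^3 - 0.27*sin(p)^2 + 0.36*sin(p) + 3.14)^2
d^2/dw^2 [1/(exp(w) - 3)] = (exp(w) + 3)*exp(w)/(exp(w) - 3)^3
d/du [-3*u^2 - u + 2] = -6*u - 1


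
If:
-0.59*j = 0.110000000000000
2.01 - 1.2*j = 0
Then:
No Solution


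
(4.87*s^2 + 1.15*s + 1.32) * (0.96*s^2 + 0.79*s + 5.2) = 4.6752*s^4 + 4.9513*s^3 + 27.4997*s^2 + 7.0228*s + 6.864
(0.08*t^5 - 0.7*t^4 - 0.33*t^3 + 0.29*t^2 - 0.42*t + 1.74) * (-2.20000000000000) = -0.176*t^5 + 1.54*t^4 + 0.726*t^3 - 0.638*t^2 + 0.924*t - 3.828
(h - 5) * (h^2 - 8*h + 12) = h^3 - 13*h^2 + 52*h - 60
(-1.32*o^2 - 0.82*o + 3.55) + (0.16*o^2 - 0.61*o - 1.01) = -1.16*o^2 - 1.43*o + 2.54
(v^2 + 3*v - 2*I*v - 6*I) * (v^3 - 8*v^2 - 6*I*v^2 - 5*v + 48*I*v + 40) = v^5 - 5*v^4 - 8*I*v^4 - 41*v^3 + 40*I*v^3 + 85*v^2 + 202*I*v^2 + 408*v - 50*I*v - 240*I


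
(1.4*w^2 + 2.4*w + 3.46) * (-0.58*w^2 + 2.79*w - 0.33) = -0.812*w^4 + 2.514*w^3 + 4.2272*w^2 + 8.8614*w - 1.1418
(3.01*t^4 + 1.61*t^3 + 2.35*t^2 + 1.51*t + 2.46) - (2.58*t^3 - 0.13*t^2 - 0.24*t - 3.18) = 3.01*t^4 - 0.97*t^3 + 2.48*t^2 + 1.75*t + 5.64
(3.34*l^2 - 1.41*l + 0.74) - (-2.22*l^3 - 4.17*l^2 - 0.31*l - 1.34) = 2.22*l^3 + 7.51*l^2 - 1.1*l + 2.08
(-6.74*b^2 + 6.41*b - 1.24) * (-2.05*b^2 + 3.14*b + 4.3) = 13.817*b^4 - 34.3041*b^3 - 6.3126*b^2 + 23.6694*b - 5.332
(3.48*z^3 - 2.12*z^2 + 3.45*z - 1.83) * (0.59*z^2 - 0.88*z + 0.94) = 2.0532*z^5 - 4.3132*z^4 + 7.1723*z^3 - 6.1085*z^2 + 4.8534*z - 1.7202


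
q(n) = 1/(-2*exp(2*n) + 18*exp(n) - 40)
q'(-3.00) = 0.00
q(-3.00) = -0.03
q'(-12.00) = 0.00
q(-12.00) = -0.03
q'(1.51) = 1.95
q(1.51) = 2.01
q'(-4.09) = -0.00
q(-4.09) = -0.03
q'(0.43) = -0.06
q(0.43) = -0.06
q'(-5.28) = -0.00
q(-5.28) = -0.03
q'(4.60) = 0.00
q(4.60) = -0.00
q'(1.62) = 894.11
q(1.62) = -8.94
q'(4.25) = 0.00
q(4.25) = -0.00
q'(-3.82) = -0.00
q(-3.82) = -0.03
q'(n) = (4*exp(2*n) - 18*exp(n))/(-2*exp(2*n) + 18*exp(n) - 40)^2 = (exp(n) - 9/2)*exp(n)/(exp(2*n) - 9*exp(n) + 20)^2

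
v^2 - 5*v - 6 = (v - 6)*(v + 1)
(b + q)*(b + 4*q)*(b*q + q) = b^3*q + 5*b^2*q^2 + b^2*q + 4*b*q^3 + 5*b*q^2 + 4*q^3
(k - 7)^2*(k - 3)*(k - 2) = k^4 - 19*k^3 + 125*k^2 - 329*k + 294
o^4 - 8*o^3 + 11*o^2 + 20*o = o*(o - 5)*(o - 4)*(o + 1)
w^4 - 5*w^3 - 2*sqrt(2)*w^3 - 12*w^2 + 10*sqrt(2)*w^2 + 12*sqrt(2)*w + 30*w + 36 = (w - 6)*(w + 1)*(w - 3*sqrt(2))*(w + sqrt(2))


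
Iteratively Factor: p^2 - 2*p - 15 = (p + 3)*(p - 5)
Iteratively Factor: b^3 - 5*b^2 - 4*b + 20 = (b + 2)*(b^2 - 7*b + 10) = (b - 2)*(b + 2)*(b - 5)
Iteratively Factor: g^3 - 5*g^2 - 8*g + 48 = (g - 4)*(g^2 - g - 12) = (g - 4)^2*(g + 3)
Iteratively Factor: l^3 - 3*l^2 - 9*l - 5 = (l + 1)*(l^2 - 4*l - 5) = (l + 1)^2*(l - 5)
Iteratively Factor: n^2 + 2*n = (n + 2)*(n)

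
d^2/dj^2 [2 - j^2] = -2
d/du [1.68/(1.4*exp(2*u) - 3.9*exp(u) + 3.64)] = (6.552 - 4.704*exp(u))*exp(u)/(1.4*exp(2*u) - 3.9*exp(u) + 3.64)^2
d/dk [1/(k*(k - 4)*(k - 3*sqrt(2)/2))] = 2*(-2*k*(k - 4) - k*(2*k - 3*sqrt(2)) - (k - 4)*(2*k - 3*sqrt(2)))/(k^2*(k - 4)^2*(2*k - 3*sqrt(2))^2)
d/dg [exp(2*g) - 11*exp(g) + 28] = (2*exp(g) - 11)*exp(g)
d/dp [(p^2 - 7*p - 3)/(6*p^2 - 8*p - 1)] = 17*(2*p^2 + 2*p - 1)/(36*p^4 - 96*p^3 + 52*p^2 + 16*p + 1)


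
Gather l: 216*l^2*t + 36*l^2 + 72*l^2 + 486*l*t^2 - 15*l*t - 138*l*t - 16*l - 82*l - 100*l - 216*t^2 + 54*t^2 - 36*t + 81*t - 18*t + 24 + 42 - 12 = l^2*(216*t + 108) + l*(486*t^2 - 153*t - 198) - 162*t^2 + 27*t + 54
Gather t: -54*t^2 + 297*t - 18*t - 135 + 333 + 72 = -54*t^2 + 279*t + 270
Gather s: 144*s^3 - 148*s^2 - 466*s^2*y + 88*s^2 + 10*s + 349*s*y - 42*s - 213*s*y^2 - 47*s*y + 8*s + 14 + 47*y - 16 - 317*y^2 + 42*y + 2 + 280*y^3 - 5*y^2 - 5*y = 144*s^3 + s^2*(-466*y - 60) + s*(-213*y^2 + 302*y - 24) + 280*y^3 - 322*y^2 + 84*y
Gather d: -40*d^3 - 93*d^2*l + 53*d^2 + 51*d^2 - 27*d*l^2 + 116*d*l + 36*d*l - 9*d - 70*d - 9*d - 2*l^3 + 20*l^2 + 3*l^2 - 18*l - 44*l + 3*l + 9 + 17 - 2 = -40*d^3 + d^2*(104 - 93*l) + d*(-27*l^2 + 152*l - 88) - 2*l^3 + 23*l^2 - 59*l + 24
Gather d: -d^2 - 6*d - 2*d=-d^2 - 8*d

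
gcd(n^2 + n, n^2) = n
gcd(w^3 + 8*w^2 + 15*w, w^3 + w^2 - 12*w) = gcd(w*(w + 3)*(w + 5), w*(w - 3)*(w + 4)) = w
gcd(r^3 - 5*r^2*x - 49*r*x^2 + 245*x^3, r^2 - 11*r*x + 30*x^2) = -r + 5*x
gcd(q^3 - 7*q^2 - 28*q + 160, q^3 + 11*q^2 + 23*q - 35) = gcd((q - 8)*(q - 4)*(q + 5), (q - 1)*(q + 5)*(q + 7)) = q + 5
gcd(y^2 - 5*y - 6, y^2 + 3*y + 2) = y + 1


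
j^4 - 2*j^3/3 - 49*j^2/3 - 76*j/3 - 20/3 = (j - 5)*(j + 1/3)*(j + 2)^2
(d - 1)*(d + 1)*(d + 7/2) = d^3 + 7*d^2/2 - d - 7/2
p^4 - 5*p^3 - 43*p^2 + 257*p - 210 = (p - 6)*(p - 5)*(p - 1)*(p + 7)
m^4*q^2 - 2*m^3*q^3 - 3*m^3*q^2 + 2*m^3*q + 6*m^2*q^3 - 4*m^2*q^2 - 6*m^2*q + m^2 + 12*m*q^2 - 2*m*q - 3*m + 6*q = (m - 3)*(m - 2*q)*(m*q + 1)^2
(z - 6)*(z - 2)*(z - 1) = z^3 - 9*z^2 + 20*z - 12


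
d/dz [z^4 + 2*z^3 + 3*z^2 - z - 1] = 4*z^3 + 6*z^2 + 6*z - 1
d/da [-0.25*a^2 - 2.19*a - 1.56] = -0.5*a - 2.19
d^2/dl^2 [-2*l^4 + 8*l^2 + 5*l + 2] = 16 - 24*l^2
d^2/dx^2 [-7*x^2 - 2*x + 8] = -14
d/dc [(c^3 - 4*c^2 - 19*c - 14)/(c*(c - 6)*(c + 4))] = 2*(c^4 - 5*c^3 + 50*c^2 - 28*c - 168)/(c^2*(c^4 - 4*c^3 - 44*c^2 + 96*c + 576))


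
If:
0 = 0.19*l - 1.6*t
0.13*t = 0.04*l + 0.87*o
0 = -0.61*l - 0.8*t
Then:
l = 0.00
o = 0.00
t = 0.00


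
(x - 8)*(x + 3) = x^2 - 5*x - 24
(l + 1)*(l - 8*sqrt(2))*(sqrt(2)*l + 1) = sqrt(2)*l^3 - 15*l^2 + sqrt(2)*l^2 - 15*l - 8*sqrt(2)*l - 8*sqrt(2)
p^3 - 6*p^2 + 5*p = p*(p - 5)*(p - 1)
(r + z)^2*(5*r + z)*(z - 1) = 5*r^3*z - 5*r^3 + 11*r^2*z^2 - 11*r^2*z + 7*r*z^3 - 7*r*z^2 + z^4 - z^3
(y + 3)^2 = y^2 + 6*y + 9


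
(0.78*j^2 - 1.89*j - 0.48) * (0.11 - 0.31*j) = -0.2418*j^3 + 0.6717*j^2 - 0.0591*j - 0.0528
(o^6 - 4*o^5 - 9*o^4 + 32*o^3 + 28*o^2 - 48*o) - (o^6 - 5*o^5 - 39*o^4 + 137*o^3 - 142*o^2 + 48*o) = o^5 + 30*o^4 - 105*o^3 + 170*o^2 - 96*o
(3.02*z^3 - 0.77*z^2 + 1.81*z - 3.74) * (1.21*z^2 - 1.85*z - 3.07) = 3.6542*z^5 - 6.5187*z^4 - 5.6568*z^3 - 5.51*z^2 + 1.3623*z + 11.4818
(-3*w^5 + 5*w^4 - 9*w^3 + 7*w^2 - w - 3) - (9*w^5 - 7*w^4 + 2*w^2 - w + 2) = -12*w^5 + 12*w^4 - 9*w^3 + 5*w^2 - 5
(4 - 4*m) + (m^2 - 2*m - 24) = m^2 - 6*m - 20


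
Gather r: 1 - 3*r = 1 - 3*r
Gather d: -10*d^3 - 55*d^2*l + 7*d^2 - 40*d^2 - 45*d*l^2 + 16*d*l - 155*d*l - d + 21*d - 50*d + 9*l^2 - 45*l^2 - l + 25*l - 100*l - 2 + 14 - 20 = -10*d^3 + d^2*(-55*l - 33) + d*(-45*l^2 - 139*l - 30) - 36*l^2 - 76*l - 8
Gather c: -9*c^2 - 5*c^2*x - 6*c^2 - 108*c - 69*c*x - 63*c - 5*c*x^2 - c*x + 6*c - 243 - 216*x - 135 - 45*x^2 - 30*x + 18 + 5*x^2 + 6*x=c^2*(-5*x - 15) + c*(-5*x^2 - 70*x - 165) - 40*x^2 - 240*x - 360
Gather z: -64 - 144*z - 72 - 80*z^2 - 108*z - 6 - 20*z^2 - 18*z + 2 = -100*z^2 - 270*z - 140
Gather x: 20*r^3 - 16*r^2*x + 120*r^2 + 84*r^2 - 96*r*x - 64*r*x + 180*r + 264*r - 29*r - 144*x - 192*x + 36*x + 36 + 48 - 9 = 20*r^3 + 204*r^2 + 415*r + x*(-16*r^2 - 160*r - 300) + 75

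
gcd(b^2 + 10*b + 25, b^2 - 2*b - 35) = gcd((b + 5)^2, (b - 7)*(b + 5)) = b + 5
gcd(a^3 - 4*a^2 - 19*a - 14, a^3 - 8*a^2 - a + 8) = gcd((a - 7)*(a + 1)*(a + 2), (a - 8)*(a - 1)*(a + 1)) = a + 1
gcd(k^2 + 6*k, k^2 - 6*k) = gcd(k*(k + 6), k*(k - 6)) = k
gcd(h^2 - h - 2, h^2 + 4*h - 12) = h - 2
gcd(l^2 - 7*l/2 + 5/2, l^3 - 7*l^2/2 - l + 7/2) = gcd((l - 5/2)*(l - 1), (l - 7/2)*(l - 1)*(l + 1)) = l - 1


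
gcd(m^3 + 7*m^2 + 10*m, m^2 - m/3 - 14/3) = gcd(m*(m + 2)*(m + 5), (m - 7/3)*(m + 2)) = m + 2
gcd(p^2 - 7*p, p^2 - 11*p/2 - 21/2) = p - 7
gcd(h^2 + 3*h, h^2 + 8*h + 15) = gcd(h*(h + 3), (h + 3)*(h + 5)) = h + 3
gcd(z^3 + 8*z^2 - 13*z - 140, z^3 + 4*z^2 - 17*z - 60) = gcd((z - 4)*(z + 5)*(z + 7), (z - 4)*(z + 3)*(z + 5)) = z^2 + z - 20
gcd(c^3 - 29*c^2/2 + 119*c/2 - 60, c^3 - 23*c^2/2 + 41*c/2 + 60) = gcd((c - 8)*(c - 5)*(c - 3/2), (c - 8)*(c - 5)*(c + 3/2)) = c^2 - 13*c + 40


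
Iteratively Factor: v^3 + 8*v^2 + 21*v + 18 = (v + 2)*(v^2 + 6*v + 9) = (v + 2)*(v + 3)*(v + 3)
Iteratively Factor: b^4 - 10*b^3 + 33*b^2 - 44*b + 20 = (b - 5)*(b^3 - 5*b^2 + 8*b - 4) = (b - 5)*(b - 2)*(b^2 - 3*b + 2) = (b - 5)*(b - 2)^2*(b - 1)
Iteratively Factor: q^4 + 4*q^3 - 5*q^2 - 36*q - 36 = (q + 2)*(q^3 + 2*q^2 - 9*q - 18) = (q + 2)^2*(q^2 - 9) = (q - 3)*(q + 2)^2*(q + 3)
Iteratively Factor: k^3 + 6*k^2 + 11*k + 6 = (k + 3)*(k^2 + 3*k + 2) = (k + 2)*(k + 3)*(k + 1)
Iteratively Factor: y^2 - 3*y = (y)*(y - 3)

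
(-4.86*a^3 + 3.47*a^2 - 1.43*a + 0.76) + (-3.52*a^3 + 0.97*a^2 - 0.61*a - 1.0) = -8.38*a^3 + 4.44*a^2 - 2.04*a - 0.24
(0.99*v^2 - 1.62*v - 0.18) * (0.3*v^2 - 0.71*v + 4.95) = 0.297*v^4 - 1.1889*v^3 + 5.9967*v^2 - 7.8912*v - 0.891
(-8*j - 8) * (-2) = 16*j + 16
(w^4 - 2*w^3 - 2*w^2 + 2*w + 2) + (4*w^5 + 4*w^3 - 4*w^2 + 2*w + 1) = 4*w^5 + w^4 + 2*w^3 - 6*w^2 + 4*w + 3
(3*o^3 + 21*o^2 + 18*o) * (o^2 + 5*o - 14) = 3*o^5 + 36*o^4 + 81*o^3 - 204*o^2 - 252*o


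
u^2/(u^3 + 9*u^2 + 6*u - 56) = u^2/(u^3 + 9*u^2 + 6*u - 56)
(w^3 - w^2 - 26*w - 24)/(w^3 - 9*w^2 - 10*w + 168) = (w + 1)/(w - 7)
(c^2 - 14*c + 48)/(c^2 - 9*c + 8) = (c - 6)/(c - 1)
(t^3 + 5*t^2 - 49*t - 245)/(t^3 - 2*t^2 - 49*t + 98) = (t + 5)/(t - 2)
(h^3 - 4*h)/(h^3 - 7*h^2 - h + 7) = h*(h^2 - 4)/(h^3 - 7*h^2 - h + 7)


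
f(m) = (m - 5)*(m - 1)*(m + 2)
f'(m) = (m - 5)*(m - 1) + (m - 5)*(m + 2) + (m - 1)*(m + 2) = 3*m^2 - 8*m - 7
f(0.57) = 4.90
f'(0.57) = -10.59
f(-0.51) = 12.40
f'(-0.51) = -2.14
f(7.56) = 160.55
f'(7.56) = 103.98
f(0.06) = 9.57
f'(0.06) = -7.47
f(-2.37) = -9.19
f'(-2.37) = 28.81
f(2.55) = -17.28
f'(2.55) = -7.89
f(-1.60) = 6.86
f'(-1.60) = 13.48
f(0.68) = 3.70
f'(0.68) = -11.05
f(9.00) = 352.00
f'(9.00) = 164.00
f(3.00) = -20.00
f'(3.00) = -4.00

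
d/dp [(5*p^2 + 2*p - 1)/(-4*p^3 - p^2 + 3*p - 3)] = (20*p^4 + 16*p^3 + 5*p^2 - 32*p - 3)/(16*p^6 + 8*p^5 - 23*p^4 + 18*p^3 + 15*p^2 - 18*p + 9)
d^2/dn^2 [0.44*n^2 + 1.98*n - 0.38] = 0.880000000000000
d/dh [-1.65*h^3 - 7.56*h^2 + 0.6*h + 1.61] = -4.95*h^2 - 15.12*h + 0.6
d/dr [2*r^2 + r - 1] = 4*r + 1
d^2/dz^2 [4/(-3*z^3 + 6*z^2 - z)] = 8*(3*z*(3*z - 2)*(3*z^2 - 6*z + 1) - (9*z^2 - 12*z + 1)^2)/(z^3*(3*z^2 - 6*z + 1)^3)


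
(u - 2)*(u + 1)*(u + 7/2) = u^3 + 5*u^2/2 - 11*u/2 - 7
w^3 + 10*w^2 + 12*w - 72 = (w - 2)*(w + 6)^2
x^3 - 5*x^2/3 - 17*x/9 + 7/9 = (x - 7/3)*(x - 1/3)*(x + 1)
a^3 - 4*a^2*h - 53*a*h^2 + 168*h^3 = (a - 8*h)*(a - 3*h)*(a + 7*h)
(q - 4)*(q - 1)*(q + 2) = q^3 - 3*q^2 - 6*q + 8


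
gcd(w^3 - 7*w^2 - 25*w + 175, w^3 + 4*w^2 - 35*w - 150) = w + 5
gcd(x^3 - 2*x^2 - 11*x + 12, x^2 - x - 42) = 1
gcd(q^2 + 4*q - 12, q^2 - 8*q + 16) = 1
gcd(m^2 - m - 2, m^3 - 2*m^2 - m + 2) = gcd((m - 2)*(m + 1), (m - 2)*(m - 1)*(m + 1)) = m^2 - m - 2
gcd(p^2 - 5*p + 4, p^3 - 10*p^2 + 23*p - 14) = p - 1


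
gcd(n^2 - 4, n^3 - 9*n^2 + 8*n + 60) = n + 2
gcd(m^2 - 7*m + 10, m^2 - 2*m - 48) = 1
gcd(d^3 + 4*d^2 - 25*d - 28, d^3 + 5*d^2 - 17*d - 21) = d^2 + 8*d + 7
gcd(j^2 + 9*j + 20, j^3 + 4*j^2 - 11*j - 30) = j + 5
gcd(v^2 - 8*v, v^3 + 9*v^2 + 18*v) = v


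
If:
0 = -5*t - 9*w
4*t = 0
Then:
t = 0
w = 0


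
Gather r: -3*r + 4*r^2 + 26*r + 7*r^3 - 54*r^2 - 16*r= 7*r^3 - 50*r^2 + 7*r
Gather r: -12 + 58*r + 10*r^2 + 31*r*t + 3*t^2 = 10*r^2 + r*(31*t + 58) + 3*t^2 - 12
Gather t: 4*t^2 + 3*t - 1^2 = 4*t^2 + 3*t - 1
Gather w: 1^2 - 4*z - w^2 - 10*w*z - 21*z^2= -w^2 - 10*w*z - 21*z^2 - 4*z + 1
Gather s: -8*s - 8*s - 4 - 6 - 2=-16*s - 12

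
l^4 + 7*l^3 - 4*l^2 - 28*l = l*(l - 2)*(l + 2)*(l + 7)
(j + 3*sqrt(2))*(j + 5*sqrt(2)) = j^2 + 8*sqrt(2)*j + 30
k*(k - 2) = k^2 - 2*k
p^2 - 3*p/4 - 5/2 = (p - 2)*(p + 5/4)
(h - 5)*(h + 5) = h^2 - 25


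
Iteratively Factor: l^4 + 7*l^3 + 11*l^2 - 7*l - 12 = (l + 1)*(l^3 + 6*l^2 + 5*l - 12) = (l + 1)*(l + 3)*(l^2 + 3*l - 4) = (l - 1)*(l + 1)*(l + 3)*(l + 4)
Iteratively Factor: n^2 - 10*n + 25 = (n - 5)*(n - 5)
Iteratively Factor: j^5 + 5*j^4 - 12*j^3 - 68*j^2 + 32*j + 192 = (j + 4)*(j^4 + j^3 - 16*j^2 - 4*j + 48) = (j - 2)*(j + 4)*(j^3 + 3*j^2 - 10*j - 24) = (j - 3)*(j - 2)*(j + 4)*(j^2 + 6*j + 8) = (j - 3)*(j - 2)*(j + 4)^2*(j + 2)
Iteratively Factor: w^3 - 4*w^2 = (w - 4)*(w^2) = w*(w - 4)*(w)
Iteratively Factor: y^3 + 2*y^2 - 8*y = (y + 4)*(y^2 - 2*y) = (y - 2)*(y + 4)*(y)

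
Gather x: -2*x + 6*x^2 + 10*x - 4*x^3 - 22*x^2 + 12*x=-4*x^3 - 16*x^2 + 20*x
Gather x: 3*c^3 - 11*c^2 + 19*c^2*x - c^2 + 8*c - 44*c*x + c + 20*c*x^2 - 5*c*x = 3*c^3 - 12*c^2 + 20*c*x^2 + 9*c + x*(19*c^2 - 49*c)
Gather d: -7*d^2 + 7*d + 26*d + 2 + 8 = -7*d^2 + 33*d + 10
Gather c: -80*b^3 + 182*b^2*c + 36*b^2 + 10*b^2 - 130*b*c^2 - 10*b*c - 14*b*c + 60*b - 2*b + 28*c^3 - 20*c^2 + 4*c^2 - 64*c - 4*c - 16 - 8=-80*b^3 + 46*b^2 + 58*b + 28*c^3 + c^2*(-130*b - 16) + c*(182*b^2 - 24*b - 68) - 24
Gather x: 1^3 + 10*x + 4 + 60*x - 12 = 70*x - 7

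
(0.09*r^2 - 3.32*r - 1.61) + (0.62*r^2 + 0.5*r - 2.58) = 0.71*r^2 - 2.82*r - 4.19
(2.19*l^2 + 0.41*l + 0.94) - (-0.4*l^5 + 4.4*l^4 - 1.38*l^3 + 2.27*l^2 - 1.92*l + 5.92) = 0.4*l^5 - 4.4*l^4 + 1.38*l^3 - 0.0800000000000001*l^2 + 2.33*l - 4.98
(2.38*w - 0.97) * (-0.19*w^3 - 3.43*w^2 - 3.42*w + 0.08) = -0.4522*w^4 - 7.9791*w^3 - 4.8125*w^2 + 3.5078*w - 0.0776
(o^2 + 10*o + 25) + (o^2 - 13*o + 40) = 2*o^2 - 3*o + 65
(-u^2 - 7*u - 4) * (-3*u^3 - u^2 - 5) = 3*u^5 + 22*u^4 + 19*u^3 + 9*u^2 + 35*u + 20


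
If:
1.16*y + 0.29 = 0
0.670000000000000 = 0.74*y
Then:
No Solution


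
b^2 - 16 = (b - 4)*(b + 4)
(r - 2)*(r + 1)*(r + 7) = r^3 + 6*r^2 - 9*r - 14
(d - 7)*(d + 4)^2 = d^3 + d^2 - 40*d - 112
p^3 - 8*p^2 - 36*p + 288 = (p - 8)*(p - 6)*(p + 6)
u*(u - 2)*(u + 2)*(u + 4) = u^4 + 4*u^3 - 4*u^2 - 16*u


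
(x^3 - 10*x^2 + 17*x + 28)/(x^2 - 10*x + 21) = (x^2 - 3*x - 4)/(x - 3)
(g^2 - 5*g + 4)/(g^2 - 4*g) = (g - 1)/g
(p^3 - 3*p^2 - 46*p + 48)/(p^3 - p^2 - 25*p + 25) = (p^2 - 2*p - 48)/(p^2 - 25)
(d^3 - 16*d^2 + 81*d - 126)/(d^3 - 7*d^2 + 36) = (d - 7)/(d + 2)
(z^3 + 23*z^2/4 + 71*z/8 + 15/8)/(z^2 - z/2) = (8*z^3 + 46*z^2 + 71*z + 15)/(4*z*(2*z - 1))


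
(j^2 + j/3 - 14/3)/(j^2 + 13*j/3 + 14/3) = (j - 2)/(j + 2)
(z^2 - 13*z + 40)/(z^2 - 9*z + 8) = (z - 5)/(z - 1)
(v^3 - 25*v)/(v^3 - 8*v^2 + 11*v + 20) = v*(v + 5)/(v^2 - 3*v - 4)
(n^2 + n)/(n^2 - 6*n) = (n + 1)/(n - 6)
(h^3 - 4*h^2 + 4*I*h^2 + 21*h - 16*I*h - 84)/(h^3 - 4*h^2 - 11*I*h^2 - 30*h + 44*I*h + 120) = (h^2 + 4*I*h + 21)/(h^2 - 11*I*h - 30)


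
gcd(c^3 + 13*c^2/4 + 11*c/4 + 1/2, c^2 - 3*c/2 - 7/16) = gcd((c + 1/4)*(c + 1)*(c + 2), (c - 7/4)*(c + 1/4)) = c + 1/4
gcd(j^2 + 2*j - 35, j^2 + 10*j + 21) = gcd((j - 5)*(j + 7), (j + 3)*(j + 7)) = j + 7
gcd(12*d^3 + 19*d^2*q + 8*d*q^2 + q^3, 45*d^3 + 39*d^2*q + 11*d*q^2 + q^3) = 3*d + q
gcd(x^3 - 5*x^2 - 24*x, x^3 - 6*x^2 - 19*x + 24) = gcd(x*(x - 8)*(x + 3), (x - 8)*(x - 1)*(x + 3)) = x^2 - 5*x - 24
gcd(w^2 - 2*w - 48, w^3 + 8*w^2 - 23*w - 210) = w + 6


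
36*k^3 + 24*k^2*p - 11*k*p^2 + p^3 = (-6*k + p)^2*(k + p)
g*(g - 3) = g^2 - 3*g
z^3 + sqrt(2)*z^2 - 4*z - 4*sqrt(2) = (z - 2)*(z + 2)*(z + sqrt(2))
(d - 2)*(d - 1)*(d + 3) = d^3 - 7*d + 6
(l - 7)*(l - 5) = l^2 - 12*l + 35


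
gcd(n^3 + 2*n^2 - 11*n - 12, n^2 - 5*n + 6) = n - 3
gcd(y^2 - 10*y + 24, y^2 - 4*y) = y - 4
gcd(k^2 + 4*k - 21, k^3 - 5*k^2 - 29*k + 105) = k - 3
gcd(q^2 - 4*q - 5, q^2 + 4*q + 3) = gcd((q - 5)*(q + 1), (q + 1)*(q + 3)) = q + 1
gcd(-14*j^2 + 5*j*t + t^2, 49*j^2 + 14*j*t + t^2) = 7*j + t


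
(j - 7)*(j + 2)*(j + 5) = j^3 - 39*j - 70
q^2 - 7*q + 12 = (q - 4)*(q - 3)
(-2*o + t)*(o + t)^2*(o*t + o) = -2*o^4*t - 2*o^4 - 3*o^3*t^2 - 3*o^3*t + o*t^4 + o*t^3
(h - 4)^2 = h^2 - 8*h + 16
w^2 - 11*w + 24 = (w - 8)*(w - 3)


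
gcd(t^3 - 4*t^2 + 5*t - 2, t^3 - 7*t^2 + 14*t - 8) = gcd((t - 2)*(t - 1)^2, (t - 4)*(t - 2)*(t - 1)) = t^2 - 3*t + 2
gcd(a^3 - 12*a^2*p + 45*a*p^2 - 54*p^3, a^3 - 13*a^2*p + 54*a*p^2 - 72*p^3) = a^2 - 9*a*p + 18*p^2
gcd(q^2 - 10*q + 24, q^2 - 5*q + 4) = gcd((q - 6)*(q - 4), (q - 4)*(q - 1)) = q - 4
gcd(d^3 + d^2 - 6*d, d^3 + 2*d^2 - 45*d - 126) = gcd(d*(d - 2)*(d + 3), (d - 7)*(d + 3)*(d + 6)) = d + 3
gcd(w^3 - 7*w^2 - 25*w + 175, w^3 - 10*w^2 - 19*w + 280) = w^2 - 2*w - 35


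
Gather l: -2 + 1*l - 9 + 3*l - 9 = 4*l - 20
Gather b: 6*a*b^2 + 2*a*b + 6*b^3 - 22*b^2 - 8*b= 6*b^3 + b^2*(6*a - 22) + b*(2*a - 8)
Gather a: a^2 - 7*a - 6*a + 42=a^2 - 13*a + 42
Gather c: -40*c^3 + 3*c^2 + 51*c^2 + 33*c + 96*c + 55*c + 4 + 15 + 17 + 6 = -40*c^3 + 54*c^2 + 184*c + 42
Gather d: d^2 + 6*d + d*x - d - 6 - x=d^2 + d*(x + 5) - x - 6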